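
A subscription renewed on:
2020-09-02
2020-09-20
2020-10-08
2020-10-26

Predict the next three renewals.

Gaps between consecutive events: 18, 18, 18 days — a constant 18-day interval.
2020-10-26 + 18 days = 2020-11-13.
2020-11-13 + 18 days = 2020-12-01.
2020-12-01 + 18 days = 2020-12-19.

2020-11-13, 2020-12-01, 2020-12-19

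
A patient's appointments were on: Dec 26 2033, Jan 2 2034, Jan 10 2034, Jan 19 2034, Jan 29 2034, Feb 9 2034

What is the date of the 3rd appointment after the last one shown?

The spacing grows by 1 each time: 7, 8, 9, 10, 11 days.
Next gap: 12 days. Feb 9 2034 + 12 days = Feb 21 2034.
Next gap: 13 days. Feb 21 2034 + 13 days = Mar 6 2034.
Next gap: 14 days. Mar 6 2034 + 14 days = Mar 20 2034.

Mar 20 2034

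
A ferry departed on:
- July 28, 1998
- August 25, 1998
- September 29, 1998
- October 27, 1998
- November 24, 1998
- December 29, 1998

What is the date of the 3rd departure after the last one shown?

March 30, 1999

These are Tuesdays with 28, 35, 28, 28, 35-day gaps.
Each is the final Tuesday of its month — September 29, 1998 is past the 28th, so '4th Tuesday' doesn't fit.
Last Tuesday of January 1999: January 26, 1999.
Last Tuesday of February 1999: February 23, 1999.
March 1999 ends with Tuesday March 30, 1999.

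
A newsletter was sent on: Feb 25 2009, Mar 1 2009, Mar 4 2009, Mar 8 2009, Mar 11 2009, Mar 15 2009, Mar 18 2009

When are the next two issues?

Mar 22 2009, Mar 25 2009

Gaps: 4, 3, 4, 3, 4, 3 days — not constant, but cyclic with period 2.
The events fall on every Wednesday and Sunday.
Next Sunday: Mar 22 2009.
Next Wednesday: Mar 25 2009.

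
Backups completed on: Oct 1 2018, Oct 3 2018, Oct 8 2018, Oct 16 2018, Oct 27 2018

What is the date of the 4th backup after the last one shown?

Intervals are 2, 5, 8, 11 days — an arithmetic progression with common difference 3.
Next gap: 14 days. Oct 27 2018 + 14 days = Nov 10 2018.
Next gap: 17 days. Nov 10 2018 + 17 days = Nov 27 2018.
Next gap: 20 days. Nov 27 2018 + 20 days = Dec 17 2018.
Next gap: 23 days. Dec 17 2018 + 23 days = Jan 9 2019.

Jan 9 2019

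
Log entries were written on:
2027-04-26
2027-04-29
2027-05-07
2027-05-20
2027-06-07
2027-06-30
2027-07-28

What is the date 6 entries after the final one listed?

2028-04-26

The spacing grows by 5 each time: 3, 8, 13, 18, 23, 28 days.
Next gap: 33 days. 2027-07-28 + 33 days = 2027-08-30.
Next gap: 38 days. 2027-08-30 + 38 days = 2027-10-07.
Next gap: 43 days. 2027-10-07 + 43 days = 2027-11-19.
Next gap: 48 days. 2027-11-19 + 48 days = 2028-01-06.
Next gap: 53 days. 2028-01-06 + 53 days = 2028-02-28.
Next gap: 58 days. 2028-02-28 + 58 days = 2028-04-26.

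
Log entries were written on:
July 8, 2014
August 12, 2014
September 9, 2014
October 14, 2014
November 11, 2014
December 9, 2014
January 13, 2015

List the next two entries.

February 10, 2015; March 10, 2015

These are Tuesdays at 28- or 35-day spacing (35, 28, 35, 28, 28, 35).
The pattern: 2nd Tuesday of the month.
2nd Tuesday of February 2015: February 10, 2015.
March 2015 — 2nd Tuesday is March 10, 2015.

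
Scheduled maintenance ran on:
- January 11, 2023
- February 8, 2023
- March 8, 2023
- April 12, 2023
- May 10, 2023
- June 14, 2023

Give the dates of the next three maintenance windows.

All dates are Wednesdays, 28, 28, 35, 28, 35 days apart.
Specifically, the 2nd Wednesday of each month.
July 2023 — 2nd Wednesday is July 12, 2023.
2nd Wednesday of August 2023: August 9, 2023.
September 2023 — 2nd Wednesday is September 13, 2023.

July 12, 2023; August 9, 2023; September 13, 2023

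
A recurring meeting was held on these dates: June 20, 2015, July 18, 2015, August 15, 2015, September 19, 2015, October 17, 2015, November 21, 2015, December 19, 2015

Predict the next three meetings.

Gaps: 28, 28, 35, 28, 35, 28 days — a mix of 28 and 35. Every date is a Saturday.
Each is the 3rd Saturday of its month.
3rd Saturday of January 2016: January 16, 2016.
3rd Saturday of February 2016: February 20, 2016.
March 2016 — 3rd Saturday is March 19, 2016.

January 16, 2016; February 20, 2016; March 19, 2016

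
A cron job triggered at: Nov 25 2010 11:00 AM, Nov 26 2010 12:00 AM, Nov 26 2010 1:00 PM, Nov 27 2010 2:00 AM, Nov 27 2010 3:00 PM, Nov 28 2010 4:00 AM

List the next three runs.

Nov 28 2010 5:00 PM, Nov 29 2010 6:00 AM, Nov 29 2010 7:00 PM

Spacing: 13, 13, 13, 13, 13 h — constant 13 h.
Nov 28 2010 4:00 AM + 13 h = Nov 28 2010 5:00 PM.
Nov 28 2010 5:00 PM + 13 h = Nov 29 2010 6:00 AM.
Nov 29 2010 6:00 AM + 13 h = Nov 29 2010 7:00 PM.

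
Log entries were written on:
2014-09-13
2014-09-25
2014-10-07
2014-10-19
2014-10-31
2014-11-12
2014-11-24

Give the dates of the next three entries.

2014-12-06, 2014-12-18, 2014-12-30

Every event comes 12 days after the last (12, 12, 12, 12, 12, 12).
2014-11-24 + 12 days = 2014-12-06.
2014-12-06 + 12 days = 2014-12-18.
2014-12-18 + 12 days = 2014-12-30.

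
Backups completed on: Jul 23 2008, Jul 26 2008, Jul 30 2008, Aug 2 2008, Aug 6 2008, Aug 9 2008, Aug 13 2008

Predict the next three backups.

Gaps: 3, 4, 3, 4, 3, 4 days — not constant, but cyclic with period 2.
The events fall on every Wednesday and Saturday.
The following Saturday is Aug 16 2008.
Next Wednesday: Aug 20 2008.
The following Saturday is Aug 23 2008.

Aug 16 2008, Aug 20 2008, Aug 23 2008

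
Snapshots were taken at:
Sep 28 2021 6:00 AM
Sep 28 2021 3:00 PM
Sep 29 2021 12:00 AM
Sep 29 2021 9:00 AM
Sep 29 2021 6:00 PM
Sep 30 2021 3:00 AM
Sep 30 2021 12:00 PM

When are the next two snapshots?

Gaps: 9, 9, 9, 9, 9, 9 hours — each event is 9 hours after the previous one.
Sep 30 2021 12:00 PM + 9 h = Sep 30 2021 9:00 PM.
Sep 30 2021 9:00 PM + 9 h = Oct 1 2021 6:00 AM.

Sep 30 2021 9:00 PM, Oct 1 2021 6:00 AM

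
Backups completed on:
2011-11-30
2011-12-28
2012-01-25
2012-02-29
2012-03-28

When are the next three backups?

These are Wednesdays with 28, 28, 35, 28-day gaps.
Each is the final Wednesday of its month — 2011-11-30 is past the 28th, so '4th Wednesday' doesn't fit.
April 2012 ends with Wednesday 2012-04-25.
Last Wednesday of May 2012: 2012-05-30.
June 2012 ends with Wednesday 2012-06-27.

2012-04-25, 2012-05-30, 2012-06-27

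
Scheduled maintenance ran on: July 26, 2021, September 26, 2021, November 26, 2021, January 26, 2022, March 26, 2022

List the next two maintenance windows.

May 26, 2022; July 26, 2022

Each date is the 26th; the gaps (62, 61, 61, 59) track the month lengths.
The rule is the 26th of every 2 months.
Next: May 2022 → May 26, 2022.
July 2022: July 26, 2022.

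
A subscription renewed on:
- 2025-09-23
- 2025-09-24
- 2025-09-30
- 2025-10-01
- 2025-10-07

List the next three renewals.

2025-10-08, 2025-10-14, 2025-10-15

Every event lands on a Tuesday or Wednesday (gaps cycle 1, 6, 1, 6).
So the schedule is: every Tuesday and Wednesday.
The following Wednesday is 2025-10-08.
The following Tuesday is 2025-10-14.
The following Wednesday is 2025-10-15.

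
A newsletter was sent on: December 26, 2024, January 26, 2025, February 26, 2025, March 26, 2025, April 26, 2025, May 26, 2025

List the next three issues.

June 26, 2025; July 26, 2025; August 26, 2025

Each date is the 26th; the gaps (31, 31, 28, 31, 30) track the month lengths.
The rule is the 26th of each month.
June 2025: June 26, 2025.
July 2025: July 26, 2025.
August 2025: August 26, 2025.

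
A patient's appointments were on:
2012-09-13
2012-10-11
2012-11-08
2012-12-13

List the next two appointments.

2013-01-10, 2013-02-14

Gaps: 28, 28, 35 days — a mix of 28 and 35. Every date is a Thursday.
Each is the 2nd Thursday of its month.
2nd Thursday of January 2013: 2013-01-10.
2nd Thursday of February 2013: 2013-02-14.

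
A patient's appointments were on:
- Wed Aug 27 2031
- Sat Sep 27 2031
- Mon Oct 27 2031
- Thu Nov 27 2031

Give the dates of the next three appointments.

Sat Dec 27 2031, Tue Jan 27 2032, Fri Feb 27 2032

Each date is the 27th; the gaps (31, 30, 31) track the month lengths.
The rule is the 27th of each month.
December 2031: Sat Dec 27 2031.
Next: January 2032 → Tue Jan 27 2032.
February 2032: Fri Feb 27 2032.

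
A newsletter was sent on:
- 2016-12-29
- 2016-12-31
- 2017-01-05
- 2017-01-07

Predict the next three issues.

Every event lands on a Thursday or Saturday (gaps cycle 2, 5, 2).
So the schedule is: every Thursday and Saturday.
The following Thursday is 2017-01-12.
The following Saturday is 2017-01-14.
The following Thursday is 2017-01-19.

2017-01-12, 2017-01-14, 2017-01-19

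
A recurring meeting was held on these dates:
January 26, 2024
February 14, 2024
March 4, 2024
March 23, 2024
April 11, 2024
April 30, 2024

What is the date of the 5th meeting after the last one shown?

Gaps between consecutive events: 19, 19, 19, 19, 19 days — a constant 19-day interval.
April 30, 2024 + 19 days = May 19, 2024.
May 19, 2024 + 19 days = June 7, 2024.
June 7, 2024 + 19 days = June 26, 2024.
June 26, 2024 + 19 days = July 15, 2024.
July 15, 2024 + 19 days = August 3, 2024.

August 3, 2024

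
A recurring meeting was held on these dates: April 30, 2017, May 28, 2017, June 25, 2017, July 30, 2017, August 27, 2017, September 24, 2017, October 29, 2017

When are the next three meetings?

These are Sundays with 28, 28, 35, 28, 28, 35-day gaps.
Each is the final Sunday of its month — April 30, 2017 is past the 28th, so '4th Sunday' doesn't fit.
Last Sunday of November 2017: November 26, 2017.
December 2017 ends with Sunday December 31, 2017.
January 2018 ends with Sunday January 28, 2018.

November 26, 2017; December 31, 2017; January 28, 2018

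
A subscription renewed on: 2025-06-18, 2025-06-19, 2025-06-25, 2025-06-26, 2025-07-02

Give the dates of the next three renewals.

The gap pattern 1, 6, 1, 6 repeats every 2 events.
These are the Wednesdays and Thursdays of each week.
Next Thursday: 2025-07-03.
Next Wednesday: 2025-07-09.
The following Thursday is 2025-07-10.

2025-07-03, 2025-07-09, 2025-07-10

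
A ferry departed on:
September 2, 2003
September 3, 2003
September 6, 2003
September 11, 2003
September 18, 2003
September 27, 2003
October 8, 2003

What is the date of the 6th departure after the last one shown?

Gaps: 1, 3, 5, 7, 9, 11 days — each gap is 2 larger than the previous one.
Next gap: 13 days. October 8, 2003 + 13 days = October 21, 2003.
Next gap: 15 days. October 21, 2003 + 15 days = November 5, 2003.
Next gap: 17 days. November 5, 2003 + 17 days = November 22, 2003.
Next gap: 19 days. November 22, 2003 + 19 days = December 11, 2003.
Next gap: 21 days. December 11, 2003 + 21 days = January 1, 2004.
Next gap: 23 days. January 1, 2004 + 23 days = January 24, 2004.

January 24, 2004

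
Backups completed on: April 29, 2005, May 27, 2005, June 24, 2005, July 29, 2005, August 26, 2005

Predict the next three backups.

September 30, 2005; October 28, 2005; November 25, 2005

These are Fridays with 28, 28, 35, 28-day gaps.
Each is the final Friday of its month — April 29, 2005 is past the 28th, so '4th Friday' doesn't fit.
Last Friday of September 2005: September 30, 2005.
October 2005 ends with Friday October 28, 2005.
Last Friday of November 2005: November 25, 2005.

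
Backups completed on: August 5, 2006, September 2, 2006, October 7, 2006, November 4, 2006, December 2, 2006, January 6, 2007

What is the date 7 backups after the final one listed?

Gaps: 28, 35, 28, 28, 35 days — a mix of 28 and 35. Every date is a Saturday.
Each is the 1st Saturday of its month.
1st Saturday of February 2007: February 3, 2007.
1st Saturday of March 2007: March 3, 2007.
April 2007 — 1st Saturday is April 7, 2007.
May 2007 — 1st Saturday is May 5, 2007.
1st Saturday of June 2007: June 2, 2007.
July 2007 — 1st Saturday is July 7, 2007.
1st Saturday of August 2007: August 4, 2007.

August 4, 2007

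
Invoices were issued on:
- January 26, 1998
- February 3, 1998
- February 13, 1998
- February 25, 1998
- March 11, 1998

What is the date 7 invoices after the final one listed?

August 12, 1998

Gaps: 8, 10, 12, 14 days — each gap is 2 larger than the previous one.
Next gap: 16 days. March 11, 1998 + 16 days = March 27, 1998.
Next gap: 18 days. March 27, 1998 + 18 days = April 14, 1998.
Next gap: 20 days. April 14, 1998 + 20 days = May 4, 1998.
Next gap: 22 days. May 4, 1998 + 22 days = May 26, 1998.
Next gap: 24 days. May 26, 1998 + 24 days = June 19, 1998.
Next gap: 26 days. June 19, 1998 + 26 days = July 15, 1998.
Next gap: 28 days. July 15, 1998 + 28 days = August 12, 1998.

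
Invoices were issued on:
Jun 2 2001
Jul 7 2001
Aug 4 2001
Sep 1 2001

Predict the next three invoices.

Oct 6 2001, Nov 3 2001, Dec 1 2001

These are Saturdays at 28- or 35-day spacing (35, 28, 28).
The pattern: 1st Saturday of the month.
1st Saturday of October 2001: Oct 6 2001.
November 2001 — 1st Saturday is Nov 3 2001.
December 2001 — 1st Saturday is Dec 1 2001.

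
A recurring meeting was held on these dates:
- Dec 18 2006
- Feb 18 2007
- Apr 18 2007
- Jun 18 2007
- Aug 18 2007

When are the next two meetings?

Oct 18 2007, Dec 18 2007

Each date is the 18th; the gaps (62, 59, 61, 61) track the month lengths.
The rule is the 18th of every 2 months.
Next: October 2007 → Oct 18 2007.
December 2007: Dec 18 2007.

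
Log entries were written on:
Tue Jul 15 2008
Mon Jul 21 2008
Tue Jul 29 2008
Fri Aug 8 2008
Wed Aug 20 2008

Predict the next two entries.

Gaps: 6, 8, 10, 12 days — each gap is 2 larger than the previous one.
Next gap: 14 days. Wed Aug 20 2008 + 14 days = Wed Sep 3 2008.
Next gap: 16 days. Wed Sep 3 2008 + 16 days = Fri Sep 19 2008.

Wed Sep 3 2008, Fri Sep 19 2008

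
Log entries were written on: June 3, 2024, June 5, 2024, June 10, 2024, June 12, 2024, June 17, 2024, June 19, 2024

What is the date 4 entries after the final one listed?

Every event lands on a Monday or Wednesday (gaps cycle 2, 5, 2, 5, 2).
So the schedule is: every Monday and Wednesday.
The following Monday is June 24, 2024.
The following Wednesday is June 26, 2024.
The following Monday is July 1, 2024.
Next Wednesday: July 3, 2024.

July 3, 2024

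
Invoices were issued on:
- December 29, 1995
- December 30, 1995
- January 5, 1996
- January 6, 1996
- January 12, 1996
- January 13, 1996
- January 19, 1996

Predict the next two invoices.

January 20, 1996; January 26, 1996

Gaps: 1, 6, 1, 6, 1, 6 days — not constant, but cyclic with period 2.
The events fall on every Friday and Saturday.
Next Saturday: January 20, 1996.
Next Friday: January 26, 1996.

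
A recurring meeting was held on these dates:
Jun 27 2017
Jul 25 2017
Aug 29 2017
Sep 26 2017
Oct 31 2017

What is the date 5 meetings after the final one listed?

Mar 27 2018

These are Tuesdays with 28, 35, 28, 35-day gaps.
Each is the final Tuesday of its month — Aug 29 2017 is past the 28th, so '4th Tuesday' doesn't fit.
Last Tuesday of November 2017: Nov 28 2017.
December 2017 ends with Tuesday Dec 26 2017.
Last Tuesday of January 2018: Jan 30 2018.
Last Tuesday of February 2018: Feb 27 2018.
March 2018 ends with Tuesday Mar 27 2018.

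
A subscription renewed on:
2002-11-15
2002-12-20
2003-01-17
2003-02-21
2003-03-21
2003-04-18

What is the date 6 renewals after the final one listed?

These are Fridays at 28- or 35-day spacing (35, 28, 35, 28, 28).
The pattern: 3rd Friday of the month.
May 2003 — 3rd Friday is 2003-05-16.
June 2003 — 3rd Friday is 2003-06-20.
3rd Friday of July 2003: 2003-07-18.
3rd Friday of August 2003: 2003-08-15.
3rd Friday of September 2003: 2003-09-19.
October 2003 — 3rd Friday is 2003-10-17.

2003-10-17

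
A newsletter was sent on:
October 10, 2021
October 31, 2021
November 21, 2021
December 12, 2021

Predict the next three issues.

Every event comes 21 days after the last (21, 21, 21).
December 12, 2021 + 21 days = January 2, 2022.
January 2, 2022 + 21 days = January 23, 2022.
January 23, 2022 + 21 days = February 13, 2022.

January 2, 2022; January 23, 2022; February 13, 2022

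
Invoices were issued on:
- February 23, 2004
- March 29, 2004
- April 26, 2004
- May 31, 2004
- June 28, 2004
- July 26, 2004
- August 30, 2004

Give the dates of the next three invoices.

September 27, 2004; October 25, 2004; November 29, 2004

All Mondays; the gaps (35, 28, 35, 28, 28, 35) vary with month length.
This is the last Monday of each month.
Last Monday of September 2004: September 27, 2004.
October 2004 ends with Monday October 25, 2004.
Last Monday of November 2004: November 29, 2004.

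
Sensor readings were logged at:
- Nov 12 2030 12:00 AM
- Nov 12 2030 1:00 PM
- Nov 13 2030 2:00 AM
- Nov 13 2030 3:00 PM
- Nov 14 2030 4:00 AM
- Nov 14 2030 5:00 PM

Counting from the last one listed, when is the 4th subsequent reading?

Nov 16 2030 9:00 PM

Gaps: 13, 13, 13, 13, 13 hours — each event is 13 hours after the previous one.
Nov 14 2030 5:00 PM + 13 h = Nov 15 2030 6:00 AM.
Nov 15 2030 6:00 AM + 13 h = Nov 15 2030 7:00 PM.
Nov 15 2030 7:00 PM + 13 h = Nov 16 2030 8:00 AM.
Nov 16 2030 8:00 AM + 13 h = Nov 16 2030 9:00 PM.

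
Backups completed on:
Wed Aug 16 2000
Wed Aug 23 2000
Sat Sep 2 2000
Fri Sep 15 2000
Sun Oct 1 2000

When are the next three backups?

The spacing grows by 3 each time: 7, 10, 13, 16 days.
Next gap: 19 days. Sun Oct 1 2000 + 19 days = Fri Oct 20 2000.
Next gap: 22 days. Fri Oct 20 2000 + 22 days = Sat Nov 11 2000.
Next gap: 25 days. Sat Nov 11 2000 + 25 days = Wed Dec 6 2000.

Fri Oct 20 2000, Sat Nov 11 2000, Wed Dec 6 2000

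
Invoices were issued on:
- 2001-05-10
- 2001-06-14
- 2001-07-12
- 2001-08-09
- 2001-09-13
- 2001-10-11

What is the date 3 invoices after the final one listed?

These are Thursdays at 28- or 35-day spacing (35, 28, 28, 35, 28).
The pattern: 2nd Thursday of the month.
2nd Thursday of November 2001: 2001-11-08.
December 2001 — 2nd Thursday is 2001-12-13.
January 2002 — 2nd Thursday is 2002-01-10.

2002-01-10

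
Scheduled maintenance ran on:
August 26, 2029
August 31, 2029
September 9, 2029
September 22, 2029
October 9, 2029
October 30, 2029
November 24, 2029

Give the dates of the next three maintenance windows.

Gaps: 5, 9, 13, 17, 21, 25 days — each gap is 4 larger than the previous one.
Next gap: 29 days. November 24, 2029 + 29 days = December 23, 2029.
Next gap: 33 days. December 23, 2029 + 33 days = January 25, 2030.
Next gap: 37 days. January 25, 2030 + 37 days = March 3, 2030.

December 23, 2029; January 25, 2030; March 3, 2030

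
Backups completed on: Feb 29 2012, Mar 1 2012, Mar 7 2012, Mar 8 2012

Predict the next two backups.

Gaps: 1, 6, 1 days — not constant, but cyclic with period 2.
The events fall on every Wednesday and Thursday.
The following Wednesday is Mar 14 2012.
Next Thursday: Mar 15 2012.

Mar 14 2012, Mar 15 2012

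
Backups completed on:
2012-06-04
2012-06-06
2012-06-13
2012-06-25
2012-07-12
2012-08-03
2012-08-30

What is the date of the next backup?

2012-10-01

Intervals are 2, 7, 12, 17, 22, 27 days — an arithmetic progression with common difference 5.
Next gap: 32 days. 2012-08-30 + 32 days = 2012-10-01.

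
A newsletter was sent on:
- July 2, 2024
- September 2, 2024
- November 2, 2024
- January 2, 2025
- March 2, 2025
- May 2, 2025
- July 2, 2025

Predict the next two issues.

Each date is the 2nd; the gaps (62, 61, 61, 59, 61, 61) track the month lengths.
The rule is the 2nd of every 2 months.
Next: September 2025 → September 2, 2025.
Next: November 2025 → November 2, 2025.

September 2, 2025; November 2, 2025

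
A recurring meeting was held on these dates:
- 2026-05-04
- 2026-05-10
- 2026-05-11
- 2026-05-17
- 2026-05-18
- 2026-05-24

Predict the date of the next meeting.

2026-05-25

Every event lands on a Monday or Sunday (gaps cycle 6, 1, 6, 1, 6).
So the schedule is: every Monday and Sunday.
The following Monday is 2026-05-25.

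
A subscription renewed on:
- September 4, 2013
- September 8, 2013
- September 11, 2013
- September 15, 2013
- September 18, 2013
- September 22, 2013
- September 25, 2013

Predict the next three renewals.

Gaps: 4, 3, 4, 3, 4, 3 days — not constant, but cyclic with period 2.
The events fall on every Wednesday and Sunday.
The following Sunday is September 29, 2013.
Next Wednesday: October 2, 2013.
The following Sunday is October 6, 2013.

September 29, 2013; October 2, 2013; October 6, 2013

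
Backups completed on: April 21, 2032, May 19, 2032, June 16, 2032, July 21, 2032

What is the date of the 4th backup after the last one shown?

November 17, 2032

These are Wednesdays at 28- or 35-day spacing (28, 28, 35).
The pattern: 3rd Wednesday of the month.
3rd Wednesday of August 2032: August 18, 2032.
September 2032 — 3rd Wednesday is September 15, 2032.
3rd Wednesday of October 2032: October 20, 2032.
November 2032 — 3rd Wednesday is November 17, 2032.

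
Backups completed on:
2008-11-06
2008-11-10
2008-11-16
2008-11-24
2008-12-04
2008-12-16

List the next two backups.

2008-12-30, 2009-01-15

The spacing grows by 2 each time: 4, 6, 8, 10, 12 days.
Next gap: 14 days. 2008-12-16 + 14 days = 2008-12-30.
Next gap: 16 days. 2008-12-30 + 16 days = 2009-01-15.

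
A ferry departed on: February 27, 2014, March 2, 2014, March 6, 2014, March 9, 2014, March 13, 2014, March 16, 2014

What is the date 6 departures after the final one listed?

Gaps: 3, 4, 3, 4, 3 days — not constant, but cyclic with period 2.
The events fall on every Thursday and Sunday.
Next Thursday: March 20, 2014.
Next Sunday: March 23, 2014.
Next Thursday: March 27, 2014.
The following Sunday is March 30, 2014.
Next Thursday: April 3, 2014.
The following Sunday is April 6, 2014.

April 6, 2014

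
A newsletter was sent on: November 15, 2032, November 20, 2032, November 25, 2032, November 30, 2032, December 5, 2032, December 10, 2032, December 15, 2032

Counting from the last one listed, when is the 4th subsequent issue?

January 4, 2033

Gaps between consecutive events: 5, 5, 5, 5, 5, 5 days — a constant 5-day interval.
December 15, 2032 + 5 days = December 20, 2032.
December 20, 2032 + 5 days = December 25, 2032.
December 25, 2032 + 5 days = December 30, 2032.
December 30, 2032 + 5 days = January 4, 2033.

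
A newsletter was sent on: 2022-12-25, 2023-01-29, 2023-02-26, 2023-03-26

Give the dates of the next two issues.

2023-04-30, 2023-05-28

All Sundays; the gaps (35, 28, 28) vary with month length.
This is the last Sunday of each month.
Last Sunday of April 2023: 2023-04-30.
May 2023 ends with Sunday 2023-05-28.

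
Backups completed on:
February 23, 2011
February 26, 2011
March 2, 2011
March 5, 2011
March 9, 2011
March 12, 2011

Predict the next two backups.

March 16, 2011; March 19, 2011

Gaps: 3, 4, 3, 4, 3 days — not constant, but cyclic with period 2.
The events fall on every Wednesday and Saturday.
Next Wednesday: March 16, 2011.
The following Saturday is March 19, 2011.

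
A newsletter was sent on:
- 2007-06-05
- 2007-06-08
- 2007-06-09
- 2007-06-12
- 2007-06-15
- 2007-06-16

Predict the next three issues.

2007-06-19, 2007-06-22, 2007-06-23

Gaps: 3, 1, 3, 3, 1 days — not constant, but cyclic with period 3.
The events fall on every Tuesday, Friday and Saturday.
The following Tuesday is 2007-06-19.
Next Friday: 2007-06-22.
Next Saturday: 2007-06-23.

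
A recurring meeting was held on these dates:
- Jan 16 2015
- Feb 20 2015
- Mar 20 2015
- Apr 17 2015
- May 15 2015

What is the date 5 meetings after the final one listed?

These are Fridays at 28- or 35-day spacing (35, 28, 28, 28).
The pattern: 3rd Friday of the month.
3rd Friday of June 2015: Jun 19 2015.
July 2015 — 3rd Friday is Jul 17 2015.
August 2015 — 3rd Friday is Aug 21 2015.
September 2015 — 3rd Friday is Sep 18 2015.
3rd Friday of October 2015: Oct 16 2015.

Oct 16 2015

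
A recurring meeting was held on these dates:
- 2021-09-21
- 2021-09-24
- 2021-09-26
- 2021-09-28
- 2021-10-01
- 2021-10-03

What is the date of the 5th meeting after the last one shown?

Gaps: 3, 2, 2, 3, 2 days — not constant, but cyclic with period 3.
The events fall on every Tuesday, Friday and Sunday.
The following Tuesday is 2021-10-05.
The following Friday is 2021-10-08.
Next Sunday: 2021-10-10.
The following Tuesday is 2021-10-12.
Next Friday: 2021-10-15.

2021-10-15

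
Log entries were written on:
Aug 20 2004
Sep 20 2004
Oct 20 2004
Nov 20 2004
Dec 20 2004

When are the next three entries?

Each date is the 20th; the gaps (31, 30, 31, 30) track the month lengths.
The rule is the 20th of each month.
Next: January 2005 → Jan 20 2005.
February 2005: Feb 20 2005.
March 2005: Mar 20 2005.

Jan 20 2005, Feb 20 2005, Mar 20 2005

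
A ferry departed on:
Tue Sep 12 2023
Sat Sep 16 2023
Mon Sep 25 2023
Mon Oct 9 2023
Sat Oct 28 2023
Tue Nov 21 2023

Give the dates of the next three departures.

The spacing grows by 5 each time: 4, 9, 14, 19, 24 days.
Next gap: 29 days. Tue Nov 21 2023 + 29 days = Wed Dec 20 2023.
Next gap: 34 days. Wed Dec 20 2023 + 34 days = Tue Jan 23 2024.
Next gap: 39 days. Tue Jan 23 2024 + 39 days = Sat Mar 2 2024.

Wed Dec 20 2023, Tue Jan 23 2024, Sat Mar 2 2024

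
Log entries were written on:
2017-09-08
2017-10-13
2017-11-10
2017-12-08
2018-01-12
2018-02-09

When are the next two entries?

2018-03-09, 2018-04-13

Gaps: 35, 28, 28, 35, 28 days — a mix of 28 and 35. Every date is a Friday.
Each is the 2nd Friday of its month.
2nd Friday of March 2018: 2018-03-09.
April 2018 — 2nd Friday is 2018-04-13.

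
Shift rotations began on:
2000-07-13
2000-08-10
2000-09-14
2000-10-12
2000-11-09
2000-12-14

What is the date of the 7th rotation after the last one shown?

2001-07-12

These are Thursdays at 28- or 35-day spacing (28, 35, 28, 28, 35).
The pattern: 2nd Thursday of the month.
January 2001 — 2nd Thursday is 2001-01-11.
2nd Thursday of February 2001: 2001-02-08.
2nd Thursday of March 2001: 2001-03-08.
April 2001 — 2nd Thursday is 2001-04-12.
2nd Thursday of May 2001: 2001-05-10.
2nd Thursday of June 2001: 2001-06-14.
July 2001 — 2nd Thursday is 2001-07-12.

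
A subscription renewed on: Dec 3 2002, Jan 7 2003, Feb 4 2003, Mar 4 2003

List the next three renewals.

Gaps: 35, 28, 28 days — a mix of 28 and 35. Every date is a Tuesday.
Each is the 1st Tuesday of its month.
1st Tuesday of April 2003: Apr 1 2003.
1st Tuesday of May 2003: May 6 2003.
1st Tuesday of June 2003: Jun 3 2003.

Apr 1 2003, May 6 2003, Jun 3 2003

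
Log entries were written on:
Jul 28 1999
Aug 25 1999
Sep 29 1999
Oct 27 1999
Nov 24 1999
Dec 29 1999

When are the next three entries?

Every date is a Wednesday; gaps 28, 35, 28, 28, 35 days.
Each is the last Wednesday of its month (at least one falls on the 29th or later, ruling out '4th Wednesday').
Last Wednesday of January 2000: Jan 26 2000.
February 2000 ends with Wednesday Feb 23 2000.
March 2000 ends with Wednesday Mar 29 2000.

Jan 26 2000, Feb 23 2000, Mar 29 2000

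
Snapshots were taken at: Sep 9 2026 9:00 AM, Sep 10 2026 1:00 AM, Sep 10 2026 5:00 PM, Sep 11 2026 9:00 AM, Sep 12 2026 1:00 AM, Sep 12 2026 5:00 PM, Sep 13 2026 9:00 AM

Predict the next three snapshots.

Sep 14 2026 1:00 AM, Sep 14 2026 5:00 PM, Sep 15 2026 9:00 AM

Gaps: 16, 16, 16, 16, 16, 16 hours — each event is 16 hours after the previous one.
Sep 13 2026 9:00 AM + 16 h = Sep 14 2026 1:00 AM.
Sep 14 2026 1:00 AM + 16 h = Sep 14 2026 5:00 PM.
Sep 14 2026 5:00 PM + 16 h = Sep 15 2026 9:00 AM.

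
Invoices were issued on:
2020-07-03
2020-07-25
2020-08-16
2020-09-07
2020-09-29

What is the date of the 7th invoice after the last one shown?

2021-03-02

The spacing is 22, 22, 22, 22 days — always 22 days.
2020-09-29 + 22 days = 2020-10-21.
2020-10-21 + 22 days = 2020-11-12.
2020-11-12 + 22 days = 2020-12-04.
2020-12-04 + 22 days = 2020-12-26.
2020-12-26 + 22 days = 2021-01-17.
2021-01-17 + 22 days = 2021-02-08.
2021-02-08 + 22 days = 2021-03-02.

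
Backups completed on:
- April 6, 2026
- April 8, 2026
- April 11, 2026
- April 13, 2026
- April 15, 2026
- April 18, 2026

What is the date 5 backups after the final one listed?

The gap pattern 2, 3, 2, 2, 3 repeats every 3 events.
These are the Mondays, Wednesdays and Saturdays of each week.
The following Monday is April 20, 2026.
Next Wednesday: April 22, 2026.
Next Saturday: April 25, 2026.
Next Monday: April 27, 2026.
The following Wednesday is April 29, 2026.

April 29, 2026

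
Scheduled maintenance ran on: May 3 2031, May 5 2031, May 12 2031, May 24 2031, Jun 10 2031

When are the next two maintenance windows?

The spacing grows by 5 each time: 2, 7, 12, 17 days.
Next gap: 22 days. Jun 10 2031 + 22 days = Jul 2 2031.
Next gap: 27 days. Jul 2 2031 + 27 days = Jul 29 2031.

Jul 2 2031, Jul 29 2031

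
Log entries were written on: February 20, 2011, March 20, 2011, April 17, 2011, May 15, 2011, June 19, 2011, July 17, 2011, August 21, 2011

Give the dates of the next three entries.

Gaps: 28, 28, 28, 35, 28, 35 days — a mix of 28 and 35. Every date is a Sunday.
Each is the 3rd Sunday of its month.
3rd Sunday of September 2011: September 18, 2011.
October 2011 — 3rd Sunday is October 16, 2011.
3rd Sunday of November 2011: November 20, 2011.

September 18, 2011; October 16, 2011; November 20, 2011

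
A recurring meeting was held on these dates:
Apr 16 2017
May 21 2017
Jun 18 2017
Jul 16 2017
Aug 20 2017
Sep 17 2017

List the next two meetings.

Oct 15 2017, Nov 19 2017

These are Sundays at 28- or 35-day spacing (35, 28, 28, 35, 28).
The pattern: 3rd Sunday of the month.
3rd Sunday of October 2017: Oct 15 2017.
November 2017 — 3rd Sunday is Nov 19 2017.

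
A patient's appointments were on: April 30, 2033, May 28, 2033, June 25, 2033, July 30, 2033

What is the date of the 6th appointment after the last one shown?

January 28, 2034

All Saturdays; the gaps (28, 28, 35) vary with month length.
This is the last Saturday of each month.
August 2033 ends with Saturday August 27, 2033.
September 2033 ends with Saturday September 24, 2033.
Last Saturday of October 2033: October 29, 2033.
November 2033 ends with Saturday November 26, 2033.
December 2033 ends with Saturday December 31, 2033.
January 2034 ends with Saturday January 28, 2034.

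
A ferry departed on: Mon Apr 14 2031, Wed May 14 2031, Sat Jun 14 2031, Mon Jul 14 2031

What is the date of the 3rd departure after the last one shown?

Tue Oct 14 2031

The day-of-month is always 14 (30, 31, 30 days between events).
So this recurs on the 14th of each month.
Next: August 2031 → Thu Aug 14 2031.
September 2031: Sun Sep 14 2031.
October 2031: Tue Oct 14 2031.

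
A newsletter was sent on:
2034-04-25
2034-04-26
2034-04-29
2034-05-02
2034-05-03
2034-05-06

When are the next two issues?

2034-05-09, 2034-05-10

Every event lands on a Tuesday or Wednesday or Saturday (gaps cycle 1, 3, 3, 1, 3).
So the schedule is: every Tuesday, Wednesday and Saturday.
Next Tuesday: 2034-05-09.
The following Wednesday is 2034-05-10.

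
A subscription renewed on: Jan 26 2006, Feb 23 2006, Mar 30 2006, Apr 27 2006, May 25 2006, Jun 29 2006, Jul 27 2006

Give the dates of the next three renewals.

Every date is a Thursday; gaps 28, 35, 28, 28, 35, 28 days.
Each is the last Thursday of its month (at least one falls on the 29th or later, ruling out '4th Thursday').
Last Thursday of August 2006: Aug 31 2006.
Last Thursday of September 2006: Sep 28 2006.
October 2006 ends with Thursday Oct 26 2006.

Aug 31 2006, Sep 28 2006, Oct 26 2006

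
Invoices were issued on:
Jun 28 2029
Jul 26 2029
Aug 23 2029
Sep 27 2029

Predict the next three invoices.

These are Thursdays at 28- or 35-day spacing (28, 28, 35).
The pattern: 4th Thursday of the month.
4th Thursday of October 2029: Oct 25 2029.
November 2029 — 4th Thursday is Nov 22 2029.
4th Thursday of December 2029: Dec 27 2029.

Oct 25 2029, Nov 22 2029, Dec 27 2029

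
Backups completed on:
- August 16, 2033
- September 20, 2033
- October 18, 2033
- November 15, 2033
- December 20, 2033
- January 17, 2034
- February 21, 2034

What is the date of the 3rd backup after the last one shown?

All dates are Tuesdays, 35, 28, 28, 35, 28, 35 days apart.
Specifically, the 3rd Tuesday of each month.
3rd Tuesday of March 2034: March 21, 2034.
April 2034 — 3rd Tuesday is April 18, 2034.
3rd Tuesday of May 2034: May 16, 2034.

May 16, 2034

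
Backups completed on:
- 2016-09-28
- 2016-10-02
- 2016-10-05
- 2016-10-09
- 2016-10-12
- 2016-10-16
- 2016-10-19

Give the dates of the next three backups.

2016-10-23, 2016-10-26, 2016-10-30

The gap pattern 4, 3, 4, 3, 4, 3 repeats every 2 events.
These are the Wednesdays and Sundays of each week.
Next Sunday: 2016-10-23.
Next Wednesday: 2016-10-26.
The following Sunday is 2016-10-30.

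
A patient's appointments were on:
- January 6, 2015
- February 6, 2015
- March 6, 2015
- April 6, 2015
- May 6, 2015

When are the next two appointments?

Gaps: 31, 28, 31, 30 days — not constant. Every event is on the 6th of the month.
Pattern: the 6th of each month.
June 2015: June 6, 2015.
July 2015: July 6, 2015.

June 6, 2015; July 6, 2015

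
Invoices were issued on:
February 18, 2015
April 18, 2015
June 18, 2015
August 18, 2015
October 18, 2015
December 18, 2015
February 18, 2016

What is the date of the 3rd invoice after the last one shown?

Gaps: 59, 61, 61, 61, 61, 62 days — not constant. Every event is on the 18th of the month.
Pattern: the 18th of every 2 months.
April 2016: April 18, 2016.
Next: June 2016 → June 18, 2016.
August 2016: August 18, 2016.

August 18, 2016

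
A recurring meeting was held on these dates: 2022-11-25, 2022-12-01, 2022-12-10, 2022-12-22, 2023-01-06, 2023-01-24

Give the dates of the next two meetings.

2023-02-14, 2023-03-10

Intervals are 6, 9, 12, 15, 18 days — an arithmetic progression with common difference 3.
Next gap: 21 days. 2023-01-24 + 21 days = 2023-02-14.
Next gap: 24 days. 2023-02-14 + 24 days = 2023-03-10.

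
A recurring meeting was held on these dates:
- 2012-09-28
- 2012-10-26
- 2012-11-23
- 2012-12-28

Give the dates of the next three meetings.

Gaps: 28, 28, 35 days — a mix of 28 and 35. Every date is a Friday.
Each is the 4th Friday of its month.
January 2013 — 4th Friday is 2013-01-25.
4th Friday of February 2013: 2013-02-22.
4th Friday of March 2013: 2013-03-22.

2013-01-25, 2013-02-22, 2013-03-22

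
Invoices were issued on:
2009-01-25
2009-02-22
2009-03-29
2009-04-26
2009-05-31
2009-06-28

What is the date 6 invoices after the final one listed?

2009-12-27

These are Sundays with 28, 35, 28, 35, 28-day gaps.
Each is the final Sunday of its month — 2009-03-29 is past the 28th, so '4th Sunday' doesn't fit.
Last Sunday of July 2009: 2009-07-26.
August 2009 ends with Sunday 2009-08-30.
September 2009 ends with Sunday 2009-09-27.
Last Sunday of October 2009: 2009-10-25.
November 2009 ends with Sunday 2009-11-29.
Last Sunday of December 2009: 2009-12-27.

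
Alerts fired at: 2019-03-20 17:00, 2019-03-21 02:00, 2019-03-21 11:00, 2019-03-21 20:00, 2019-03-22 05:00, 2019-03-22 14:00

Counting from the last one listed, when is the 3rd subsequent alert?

2019-03-23 17:00

Spacing: 9, 9, 9, 9, 9 h — constant 9 h.
2019-03-22 14:00 + 9 h = 2019-03-22 23:00.
2019-03-22 23:00 + 9 h = 2019-03-23 08:00.
2019-03-23 08:00 + 9 h = 2019-03-23 17:00.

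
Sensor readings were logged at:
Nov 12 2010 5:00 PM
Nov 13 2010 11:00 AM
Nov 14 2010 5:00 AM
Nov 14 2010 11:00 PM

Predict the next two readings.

The interval is a steady 18 hours (18, 18, 18).
Nov 14 2010 11:00 PM + 18 h = Nov 15 2010 5:00 PM.
Nov 15 2010 5:00 PM + 18 h = Nov 16 2010 11:00 AM.

Nov 15 2010 5:00 PM, Nov 16 2010 11:00 AM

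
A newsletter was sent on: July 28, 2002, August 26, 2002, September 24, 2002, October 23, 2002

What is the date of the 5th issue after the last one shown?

Gaps between consecutive events: 29, 29, 29 days — a constant 29-day interval.
October 23, 2002 + 29 days = November 21, 2002.
November 21, 2002 + 29 days = December 20, 2002.
December 20, 2002 + 29 days = January 18, 2003.
January 18, 2003 + 29 days = February 16, 2003.
February 16, 2003 + 29 days = March 17, 2003.

March 17, 2003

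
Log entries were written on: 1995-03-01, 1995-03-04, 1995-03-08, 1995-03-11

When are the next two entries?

1995-03-15, 1995-03-18

Gaps: 3, 4, 3 days — not constant, but cyclic with period 2.
The events fall on every Wednesday and Saturday.
Next Wednesday: 1995-03-15.
The following Saturday is 1995-03-18.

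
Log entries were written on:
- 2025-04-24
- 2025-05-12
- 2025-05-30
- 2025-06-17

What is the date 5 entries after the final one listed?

2025-09-15

Every event comes 18 days after the last (18, 18, 18).
2025-06-17 + 18 days = 2025-07-05.
2025-07-05 + 18 days = 2025-07-23.
2025-07-23 + 18 days = 2025-08-10.
2025-08-10 + 18 days = 2025-08-28.
2025-08-28 + 18 days = 2025-09-15.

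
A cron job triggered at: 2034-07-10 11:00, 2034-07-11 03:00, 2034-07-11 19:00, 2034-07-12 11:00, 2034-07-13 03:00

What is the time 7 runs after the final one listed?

Spacing: 16, 16, 16, 16 h — constant 16 h.
2034-07-13 03:00 + 16 h = 2034-07-13 19:00.
2034-07-13 19:00 + 16 h = 2034-07-14 11:00.
2034-07-14 11:00 + 16 h = 2034-07-15 03:00.
2034-07-15 03:00 + 16 h = 2034-07-15 19:00.
2034-07-15 19:00 + 16 h = 2034-07-16 11:00.
2034-07-16 11:00 + 16 h = 2034-07-17 03:00.
2034-07-17 03:00 + 16 h = 2034-07-17 19:00.

2034-07-17 19:00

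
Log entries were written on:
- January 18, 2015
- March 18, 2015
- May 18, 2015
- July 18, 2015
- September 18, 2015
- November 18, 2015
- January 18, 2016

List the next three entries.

The day-of-month is always 18 (59, 61, 61, 62, 61, 61 days between events).
So this recurs on the 18th of every 2 months.
Next: March 2016 → March 18, 2016.
Next: May 2016 → May 18, 2016.
July 2016: July 18, 2016.

March 18, 2016; May 18, 2016; July 18, 2016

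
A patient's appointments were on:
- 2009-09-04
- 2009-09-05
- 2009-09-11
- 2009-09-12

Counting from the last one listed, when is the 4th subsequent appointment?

2009-09-26

Every event lands on a Friday or Saturday (gaps cycle 1, 6, 1).
So the schedule is: every Friday and Saturday.
The following Friday is 2009-09-18.
Next Saturday: 2009-09-19.
Next Friday: 2009-09-25.
Next Saturday: 2009-09-26.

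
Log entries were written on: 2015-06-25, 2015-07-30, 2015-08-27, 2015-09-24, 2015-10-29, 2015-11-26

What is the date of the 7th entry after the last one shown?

All Thursdays; the gaps (35, 28, 28, 35, 28) vary with month length.
This is the last Thursday of each month.
December 2015 ends with Thursday 2015-12-31.
Last Thursday of January 2016: 2016-01-28.
Last Thursday of February 2016: 2016-02-25.
March 2016 ends with Thursday 2016-03-31.
April 2016 ends with Thursday 2016-04-28.
Last Thursday of May 2016: 2016-05-26.
Last Thursday of June 2016: 2016-06-30.

2016-06-30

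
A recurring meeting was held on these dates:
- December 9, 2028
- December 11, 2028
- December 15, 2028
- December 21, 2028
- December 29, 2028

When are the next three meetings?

January 8, 2029; January 20, 2029; February 3, 2029

The spacing grows by 2 each time: 2, 4, 6, 8 days.
Next gap: 10 days. December 29, 2028 + 10 days = January 8, 2029.
Next gap: 12 days. January 8, 2029 + 12 days = January 20, 2029.
Next gap: 14 days. January 20, 2029 + 14 days = February 3, 2029.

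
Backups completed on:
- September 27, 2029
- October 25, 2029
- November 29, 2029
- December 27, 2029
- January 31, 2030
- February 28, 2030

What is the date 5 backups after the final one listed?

These are Thursdays with 28, 35, 28, 35, 28-day gaps.
Each is the final Thursday of its month — November 29, 2029 is past the 28th, so '4th Thursday' doesn't fit.
Last Thursday of March 2030: March 28, 2030.
Last Thursday of April 2030: April 25, 2030.
May 2030 ends with Thursday May 30, 2030.
Last Thursday of June 2030: June 27, 2030.
July 2030 ends with Thursday July 25, 2030.

July 25, 2030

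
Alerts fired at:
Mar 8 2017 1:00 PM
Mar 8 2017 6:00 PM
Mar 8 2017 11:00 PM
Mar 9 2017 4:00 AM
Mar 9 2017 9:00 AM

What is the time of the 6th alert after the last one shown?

Mar 10 2017 3:00 PM

Spacing: 5, 5, 5, 5 h — constant 5 h.
Mar 9 2017 9:00 AM + 5 h = Mar 9 2017 2:00 PM.
Mar 9 2017 2:00 PM + 5 h = Mar 9 2017 7:00 PM.
Mar 9 2017 7:00 PM + 5 h = Mar 10 2017 12:00 AM.
Mar 10 2017 12:00 AM + 5 h = Mar 10 2017 5:00 AM.
Mar 10 2017 5:00 AM + 5 h = Mar 10 2017 10:00 AM.
Mar 10 2017 10:00 AM + 5 h = Mar 10 2017 3:00 PM.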